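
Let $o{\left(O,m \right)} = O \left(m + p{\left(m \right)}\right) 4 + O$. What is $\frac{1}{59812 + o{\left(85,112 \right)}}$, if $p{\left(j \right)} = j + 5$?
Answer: $\frac{1}{137757} \approx 7.2592 \cdot 10^{-6}$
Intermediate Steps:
$p{\left(j \right)} = 5 + j$
$o{\left(O,m \right)} = O + O \left(20 + 8 m\right)$ ($o{\left(O,m \right)} = O \left(m + \left(5 + m\right)\right) 4 + O = O \left(5 + 2 m\right) 4 + O = O \left(20 + 8 m\right) + O = O + O \left(20 + 8 m\right)$)
$\frac{1}{59812 + o{\left(85,112 \right)}} = \frac{1}{59812 + 85 \left(21 + 8 \cdot 112\right)} = \frac{1}{59812 + 85 \left(21 + 896\right)} = \frac{1}{59812 + 85 \cdot 917} = \frac{1}{59812 + 77945} = \frac{1}{137757}$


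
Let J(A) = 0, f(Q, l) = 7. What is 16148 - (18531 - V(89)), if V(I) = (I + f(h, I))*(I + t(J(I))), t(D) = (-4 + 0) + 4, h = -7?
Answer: 6161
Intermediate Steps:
t(D) = 0 (t(D) = -4 + 4 = 0)
V(I) = I*(7 + I) (V(I) = (I + 7)*(I + 0) = (7 + I)*I = I*(7 + I))
16148 - (18531 - V(89)) = 16148 - (18531 - 89*(7 + 89)) = 16148 - (18531 - 89*96) = 16148 - (18531 - 1*8544) = 16148 - (18531 - 8544) = 16148 - 1*9987 = 16148 - 9987 = 6161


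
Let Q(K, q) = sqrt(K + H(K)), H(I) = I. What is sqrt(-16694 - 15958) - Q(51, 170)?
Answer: -sqrt(102) + 6*I*sqrt(907) ≈ -10.1 + 180.7*I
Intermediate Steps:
Q(K, q) = sqrt(2)*sqrt(K) (Q(K, q) = sqrt(K + K) = sqrt(2*K) = sqrt(2)*sqrt(K))
sqrt(-16694 - 15958) - Q(51, 170) = sqrt(-16694 - 15958) - sqrt(2)*sqrt(51) = sqrt(-32652) - sqrt(102) = 6*I*sqrt(907) - sqrt(102) = -sqrt(102) + 6*I*sqrt(907)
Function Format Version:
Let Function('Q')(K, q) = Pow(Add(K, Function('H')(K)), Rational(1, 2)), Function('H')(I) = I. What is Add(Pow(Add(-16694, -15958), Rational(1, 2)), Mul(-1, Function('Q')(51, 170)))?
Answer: Add(Mul(-1, Pow(102, Rational(1, 2))), Mul(6, I, Pow(907, Rational(1, 2)))) ≈ Add(-10.100, Mul(180.70, I))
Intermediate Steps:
Function('Q')(K, q) = Mul(Pow(2, Rational(1, 2)), Pow(K, Rational(1, 2))) (Function('Q')(K, q) = Pow(Add(K, K), Rational(1, 2)) = Pow(Mul(2, K), Rational(1, 2)) = Mul(Pow(2, Rational(1, 2)), Pow(K, Rational(1, 2))))
Add(Pow(Add(-16694, -15958), Rational(1, 2)), Mul(-1, Function('Q')(51, 170))) = Add(Pow(Add(-16694, -15958), Rational(1, 2)), Mul(-1, Mul(Pow(2, Rational(1, 2)), Pow(51, Rational(1, 2))))) = Add(Pow(-32652, Rational(1, 2)), Mul(-1, Pow(102, Rational(1, 2)))) = Add(Mul(6, I, Pow(907, Rational(1, 2))), Mul(-1, Pow(102, Rational(1, 2)))) = Add(Mul(-1, Pow(102, Rational(1, 2))), Mul(6, I, Pow(907, Rational(1, 2))))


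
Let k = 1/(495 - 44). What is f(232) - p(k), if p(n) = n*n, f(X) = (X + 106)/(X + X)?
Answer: 34374537/47189032 ≈ 0.72844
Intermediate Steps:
f(X) = (106 + X)/(2*X) (f(X) = (106 + X)/((2*X)) = (106 + X)*(1/(2*X)) = (106 + X)/(2*X))
k = 1/451 ≈ 0.0022173
p(n) = n²
f(232) - p(k) = (½)*(106 + 232)/232 - (1/451)² = (½)*(1/232)*338 - 1*1/203401 = 169/232 - 1/203401 = 34374537/47189032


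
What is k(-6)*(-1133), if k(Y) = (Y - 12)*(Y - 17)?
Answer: -469062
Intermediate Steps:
k(Y) = (-17 + Y)*(-12 + Y) (k(Y) = (-12 + Y)*(-17 + Y) = (-17 + Y)*(-12 + Y))
k(-6)*(-1133) = (204 + (-6)**2 - 29*(-6))*(-1133) = (204 + 36 + 174)*(-1133) = 414*(-1133) = -469062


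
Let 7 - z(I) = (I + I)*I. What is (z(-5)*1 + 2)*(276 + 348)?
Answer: -25584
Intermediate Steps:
z(I) = 7 - 2*I² (z(I) = 7 - (I + I)*I = 7 - 2*I*I = 7 - 2*I²)
(z(-5)*1 + 2)*(276 + 348) = ((7 - 2*(-5)²)*1 + 2)*(276 + 348) = ((7 - 2*25)*1 + 2)*624 = ((7 - 50)*1 + 2)*624 = (-43*1 + 2)*624 = (-43 + 2)*624 = -41*624 = -25584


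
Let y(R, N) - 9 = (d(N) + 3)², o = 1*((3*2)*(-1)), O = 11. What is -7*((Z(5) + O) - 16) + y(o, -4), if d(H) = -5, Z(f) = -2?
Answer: 62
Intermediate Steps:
o = -6 (o = 1*(6*(-1)) = 1*(-6) = -6)
y(R, N) = 13 (y(R, N) = 9 + (-5 + 3)² = 9 + (-2)² = 9 + 4 = 13)
-7*((Z(5) + O) - 16) + y(o, -4) = -7*((-2 + 11) - 16) + 13 = -7*(9 - 16) + 13 = -7*(-7) + 13 = 49 + 13 = 62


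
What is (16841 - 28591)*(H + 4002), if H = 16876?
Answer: -245316500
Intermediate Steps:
(16841 - 28591)*(H + 4002) = (16841 - 28591)*(16876 + 4002) = -11750*20878 = -245316500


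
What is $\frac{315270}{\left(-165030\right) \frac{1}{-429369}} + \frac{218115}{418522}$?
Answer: $\frac{1888472415693177}{2302289522} \approx 8.2026 \cdot 10^{5}$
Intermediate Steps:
$\frac{315270}{\left(-165030\right) \frac{1}{-429369}} + \frac{218115}{418522} = \frac{315270}{\left(-165030\right) \left(- \frac{1}{429369}\right)} + 218115 \cdot \frac{1}{418522} = \frac{315270}{\frac{55010}{143123}} + \frac{218115}{418522} = 315270 \cdot \frac{143123}{55010} + \frac{218115}{418522} = \frac{4512238821}{5501} + \frac{218115}{418522} = \frac{1888472415693177}{2302289522}$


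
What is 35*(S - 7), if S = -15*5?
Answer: -2870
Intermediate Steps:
S = -75
35*(S - 7) = 35*(-75 - 7) = 35*(-82) = -2870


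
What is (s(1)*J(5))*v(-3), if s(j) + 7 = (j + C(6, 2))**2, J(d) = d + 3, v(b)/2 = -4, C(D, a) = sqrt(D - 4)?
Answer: 256 - 128*sqrt(2) ≈ 74.981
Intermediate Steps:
C(D, a) = sqrt(-4 + D)
v(b) = -8 (v(b) = 2*(-4) = -8)
J(d) = 3 + d
s(j) = -7 + (j + sqrt(2))**2 (s(j) = -7 + (j + sqrt(-4 + 6))**2 = -7 + (j + sqrt(2))**2)
(s(1)*J(5))*v(-3) = ((-7 + (1 + sqrt(2))**2)*(3 + 5))*(-8) = ((-7 + (1 + sqrt(2))**2)*8)*(-8) = (-56 + 8*(1 + sqrt(2))**2)*(-8) = 448 - 64*(1 + sqrt(2))**2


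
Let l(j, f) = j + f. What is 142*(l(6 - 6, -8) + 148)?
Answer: 19880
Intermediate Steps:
l(j, f) = f + j
142*(l(6 - 6, -8) + 148) = 142*((-8 + (6 - 6)) + 148) = 142*((-8 + 0) + 148) = 142*(-8 + 148) = 142*140 = 19880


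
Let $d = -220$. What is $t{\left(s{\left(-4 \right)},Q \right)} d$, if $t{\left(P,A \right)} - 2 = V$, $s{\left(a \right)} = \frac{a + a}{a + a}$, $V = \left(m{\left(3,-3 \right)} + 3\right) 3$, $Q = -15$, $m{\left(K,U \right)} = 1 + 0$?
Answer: $-3080$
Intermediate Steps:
$m{\left(K,U \right)} = 1$
$V = 12$ ($V = \left(1 + 3\right) 3 = 4 \cdot 3 = 12$)
$s{\left(a \right)} = 1$ ($s{\left(a \right)} = \frac{2 a}{2 a} = 2 a \frac{1}{2 a} = 1$)
$t{\left(P,A \right)} = 14$ ($t{\left(P,A \right)} = 2 + 12 = 14$)
$t{\left(s{\left(-4 \right)},Q \right)} d = 14 \left(-220\right) = -3080$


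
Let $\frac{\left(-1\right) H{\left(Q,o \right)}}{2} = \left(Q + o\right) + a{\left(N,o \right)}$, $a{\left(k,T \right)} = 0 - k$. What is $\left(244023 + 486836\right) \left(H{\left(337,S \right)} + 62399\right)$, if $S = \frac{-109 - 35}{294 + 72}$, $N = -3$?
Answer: $\frac{2751616165113}{61} \approx 4.5108 \cdot 10^{10}$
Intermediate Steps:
$S = - \frac{24}{61}$ ($S = - \frac{144}{366} = \left(-144\right) \frac{1}{366} = - \frac{24}{61} \approx -0.39344$)
$a{\left(k,T \right)} = - k$
$H{\left(Q,o \right)} = -6 - 2 Q - 2 o$ ($H{\left(Q,o \right)} = - 2 \left(\left(Q + o\right) - -3\right) = - 2 \left(\left(Q + o\right) + 3\right) = - 2 \left(3 + Q + o\right) = -6 - 2 Q - 2 o$)
$\left(244023 + 486836\right) \left(H{\left(337,S \right)} + 62399\right) = \left(244023 + 486836\right) \left(\left(-6 - 674 - - \frac{48}{61}\right) + 62399\right) = 730859 \left(\left(-6 - 674 + \frac{48}{61}\right) + 62399\right) = 730859 \left(- \frac{41432}{61} + 62399\right) = 730859 \cdot \frac{3764907}{61} = \frac{2751616165113}{61}$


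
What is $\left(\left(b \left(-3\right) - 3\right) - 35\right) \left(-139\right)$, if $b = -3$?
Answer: $4031$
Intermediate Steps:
$\left(\left(b \left(-3\right) - 3\right) - 35\right) \left(-139\right) = \left(\left(\left(-3\right) \left(-3\right) - 3\right) - 35\right) \left(-139\right) = \left(\left(9 - 3\right) - 35\right) \left(-139\right) = \left(6 - 35\right) \left(-139\right) = \left(-29\right) \left(-139\right) = 4031$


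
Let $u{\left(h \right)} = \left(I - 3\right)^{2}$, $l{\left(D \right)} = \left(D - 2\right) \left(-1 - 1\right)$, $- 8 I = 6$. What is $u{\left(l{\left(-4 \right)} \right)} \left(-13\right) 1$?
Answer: $- \frac{2925}{16} \approx -182.81$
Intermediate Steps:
$I = - \frac{3}{4}$ ($I = \left(- \frac{1}{8}\right) 6 = - \frac{3}{4} \approx -0.75$)
$l{\left(D \right)} = 4 - 2 D$ ($l{\left(D \right)} = \left(-2 + D\right) \left(-2\right) = 4 - 2 D$)
$u{\left(h \right)} = \frac{225}{16}$ ($u{\left(h \right)} = \left(- \frac{3}{4} - 3\right)^{2} = \left(- \frac{15}{4}\right)^{2} = \frac{225}{16}$)
$u{\left(l{\left(-4 \right)} \right)} \left(-13\right) 1 = \frac{225}{16} \left(-13\right) 1 = \left(- \frac{2925}{16}\right) 1 = - \frac{2925}{16}$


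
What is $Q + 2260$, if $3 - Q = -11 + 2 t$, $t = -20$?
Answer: $2314$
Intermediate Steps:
$Q = 54$ ($Q = 3 - \left(-11 + 2 \left(-20\right)\right) = 3 - \left(-11 - 40\right) = 3 - -51 = 3 + 51 = 54$)
$Q + 2260 = 54 + 2260 = 2314$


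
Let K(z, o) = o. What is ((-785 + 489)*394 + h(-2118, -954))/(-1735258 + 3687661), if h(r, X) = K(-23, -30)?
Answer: -116654/1952403 ≈ -0.059749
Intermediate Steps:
h(r, X) = -30
((-785 + 489)*394 + h(-2118, -954))/(-1735258 + 3687661) = ((-785 + 489)*394 - 30)/(-1735258 + 3687661) = (-296*394 - 30)/1952403 = (-116624 - 30)*(1/1952403) = -116654*1/1952403 = -116654/1952403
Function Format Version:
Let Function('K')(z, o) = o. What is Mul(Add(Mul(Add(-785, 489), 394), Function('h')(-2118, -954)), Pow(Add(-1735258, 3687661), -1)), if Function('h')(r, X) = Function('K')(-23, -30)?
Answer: Rational(-116654, 1952403) ≈ -0.059749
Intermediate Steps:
Function('h')(r, X) = -30
Mul(Add(Mul(Add(-785, 489), 394), Function('h')(-2118, -954)), Pow(Add(-1735258, 3687661), -1)) = Mul(Add(Mul(Add(-785, 489), 394), -30), Pow(Add(-1735258, 3687661), -1)) = Mul(Add(Mul(-296, 394), -30), Pow(1952403, -1)) = Mul(Add(-116624, -30), Rational(1, 1952403)) = Mul(-116654, Rational(1, 1952403)) = Rational(-116654, 1952403)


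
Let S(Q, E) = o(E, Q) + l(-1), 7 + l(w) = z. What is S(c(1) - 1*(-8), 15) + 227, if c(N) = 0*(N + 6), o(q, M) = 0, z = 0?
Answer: 220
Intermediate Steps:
l(w) = -7 (l(w) = -7 + 0 = -7)
c(N) = 0 (c(N) = 0*(6 + N) = 0)
S(Q, E) = -7 (S(Q, E) = 0 - 7 = -7)
S(c(1) - 1*(-8), 15) + 227 = -7 + 227 = 220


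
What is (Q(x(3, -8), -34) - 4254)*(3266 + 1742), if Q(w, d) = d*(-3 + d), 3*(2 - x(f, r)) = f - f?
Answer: -15003968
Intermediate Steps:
x(f, r) = 2 (x(f, r) = 2 - (f - f)/3 = 2 - ⅓*0 = 2 + 0 = 2)
(Q(x(3, -8), -34) - 4254)*(3266 + 1742) = (-34*(-3 - 34) - 4254)*(3266 + 1742) = (-34*(-37) - 4254)*5008 = (1258 - 4254)*5008 = -2996*5008 = -15003968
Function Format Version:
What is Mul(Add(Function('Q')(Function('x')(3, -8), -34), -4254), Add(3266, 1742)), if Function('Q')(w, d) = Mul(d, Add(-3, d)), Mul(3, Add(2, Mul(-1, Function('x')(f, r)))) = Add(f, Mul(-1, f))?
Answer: -15003968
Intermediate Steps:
Function('x')(f, r) = 2 (Function('x')(f, r) = Add(2, Mul(Rational(-1, 3), Add(f, Mul(-1, f)))) = Add(2, Mul(Rational(-1, 3), 0)) = Add(2, 0) = 2)
Mul(Add(Function('Q')(Function('x')(3, -8), -34), -4254), Add(3266, 1742)) = Mul(Add(Mul(-34, Add(-3, -34)), -4254), Add(3266, 1742)) = Mul(Add(Mul(-34, -37), -4254), 5008) = Mul(Add(1258, -4254), 5008) = Mul(-2996, 5008) = -15003968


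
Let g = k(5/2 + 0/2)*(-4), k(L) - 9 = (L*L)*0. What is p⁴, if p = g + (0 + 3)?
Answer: 1185921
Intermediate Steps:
k(L) = 9 (k(L) = 9 + (L*L)*0 = 9 + L²*0 = 9 + 0 = 9)
g = -36 (g = 9*(-4) = -36)
p = -33 (p = -36 + (0 + 3) = -36 + 3 = -33)
p⁴ = (-33)⁴ = 1185921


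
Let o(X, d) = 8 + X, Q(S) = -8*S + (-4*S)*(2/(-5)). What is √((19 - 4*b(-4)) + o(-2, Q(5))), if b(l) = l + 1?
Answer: √37 ≈ 6.0828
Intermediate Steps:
b(l) = 1 + l
Q(S) = -32*S/5 (Q(S) = -8*S + (-4*S)*(2*(-⅕)) = -8*S - 4*S*(-⅖) = -8*S + 8*S/5 = -32*S/5)
√((19 - 4*b(-4)) + o(-2, Q(5))) = √((19 - 4*(1 - 4)) + (8 - 2)) = √((19 - 4*(-3)) + 6) = √((19 + 12) + 6) = √(31 + 6) = √37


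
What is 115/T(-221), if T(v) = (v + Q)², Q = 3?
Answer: 115/47524 ≈ 0.0024198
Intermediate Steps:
T(v) = (3 + v)² (T(v) = (v + 3)² = (3 + v)²)
115/T(-221) = 115/((3 - 221)²) = 115/((-218)²) = 115/47524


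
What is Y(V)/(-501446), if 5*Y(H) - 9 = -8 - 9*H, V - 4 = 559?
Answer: 2533/1253615 ≈ 0.0020206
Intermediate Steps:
V = 563 (V = 4 + 559 = 563)
Y(H) = ⅕ - 9*H/5 (Y(H) = 9/5 + (-8 - 9*H)/5 = 9/5 + (-8/5 - 9*H/5) = ⅕ - 9*H/5)
Y(V)/(-501446) = (⅕ - 9/5*563)/(-501446) = (⅕ - 5067/5)*(-1/501446) = -5066/5*(-1/501446) = 2533/1253615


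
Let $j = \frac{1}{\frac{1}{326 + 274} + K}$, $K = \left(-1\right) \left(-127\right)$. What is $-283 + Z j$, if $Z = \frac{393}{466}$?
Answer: $- \frac{5024499839}{17754833} \approx -282.99$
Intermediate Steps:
$K = 127$
$Z = \frac{393}{466}$ ($Z = 393 \cdot \frac{1}{466} = \frac{393}{466} \approx 0.84335$)
$j = \frac{600}{76201}$ ($j = \frac{1}{\frac{1}{326 + 274} + 127} = \frac{1}{\frac{1}{600} + 127} = \frac{1}{\frac{76201}{600}} = \frac{600}{76201} \approx 0.0078739$)
$-283 + Z j = -283 + \frac{393}{466} \cdot \frac{600}{76201} = -283 + \frac{117900}{17754833} = - \frac{5024499839}{17754833}$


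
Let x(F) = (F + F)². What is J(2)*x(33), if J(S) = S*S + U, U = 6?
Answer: 43560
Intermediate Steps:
x(F) = 4*F² (x(F) = (2*F)² = 4*F²)
J(S) = 6 + S² (J(S) = S*S + 6 = S² + 6 = 6 + S²)
J(2)*x(33) = (6 + 2²)*(4*33²) = (6 + 4)*(4*1089) = 10*4356 = 43560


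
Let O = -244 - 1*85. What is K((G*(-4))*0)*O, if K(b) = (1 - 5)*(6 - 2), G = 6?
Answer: 5264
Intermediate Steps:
K(b) = -16 (K(b) = -4*4 = -16)
O = -329 (O = -244 - 85 = -329)
K((G*(-4))*0)*O = -16*(-329) = 5264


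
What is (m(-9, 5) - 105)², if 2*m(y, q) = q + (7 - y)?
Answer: 35721/4 ≈ 8930.3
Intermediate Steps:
m(y, q) = 7/2 + q/2 - y/2 (m(y, q) = (q + (7 - y))/2 = (7 + q - y)/2 = 7/2 + q/2 - y/2)
(m(-9, 5) - 105)² = ((7/2 + (½)*5 - ½*(-9)) - 105)² = ((7/2 + 5/2 + 9/2) - 105)² = (21/2 - 105)² = (-189/2)² = 35721/4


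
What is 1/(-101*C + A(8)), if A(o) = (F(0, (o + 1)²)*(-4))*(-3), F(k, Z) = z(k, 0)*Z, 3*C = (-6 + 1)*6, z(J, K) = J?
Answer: 1/1010 ≈ 0.00099010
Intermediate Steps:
C = -10 (C = ((-6 + 1)*6)/3 = (-5*6)/3 = (⅓)*(-30) = -10)
F(k, Z) = Z*k (F(k, Z) = k*Z = Z*k)
A(o) = 0 (A(o) = (((o + 1)²*0)*(-4))*(-3) = (((1 + o)²*0)*(-4))*(-3) = (0*(-4))*(-3) = 0*(-3) = 0)
1/(-101*C + A(8)) = 1/(-101*(-10) + 0) = 1/(1010 + 0) = 1/1010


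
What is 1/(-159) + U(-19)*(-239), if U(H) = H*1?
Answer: 722018/159 ≈ 4541.0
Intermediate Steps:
U(H) = H
1/(-159) + U(-19)*(-239) = 1/(-159) - 19*(-239) = -1/159 + 4541 = 722018/159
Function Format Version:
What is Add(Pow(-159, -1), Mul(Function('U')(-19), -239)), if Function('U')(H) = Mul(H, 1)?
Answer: Rational(722018, 159) ≈ 4541.0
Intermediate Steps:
Function('U')(H) = H
Add(Pow(-159, -1), Mul(Function('U')(-19), -239)) = Add(Pow(-159, -1), Mul(-19, -239)) = Add(Rational(-1, 159), 4541) = Rational(722018, 159)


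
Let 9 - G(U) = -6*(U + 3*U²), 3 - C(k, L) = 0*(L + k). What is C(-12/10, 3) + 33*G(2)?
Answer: 3072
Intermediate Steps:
C(k, L) = 3 (C(k, L) = 3 - 0*(L + k) = 3 - 1*0 = 3 + 0 = 3)
G(U) = 9 + 6*U + 18*U² (G(U) = 9 - (-6)*(U + 3*U²) = 9 - (-18*U² - 6*U) = 9 + (6*U + 18*U²) = 9 + 6*U + 18*U²)
C(-12/10, 3) + 33*G(2) = 3 + 33*(9 + 6*2 + 18*2²) = 3 + 33*(9 + 12 + 18*4) = 3 + 33*(9 + 12 + 72) = 3 + 33*93 = 3 + 3069 = 3072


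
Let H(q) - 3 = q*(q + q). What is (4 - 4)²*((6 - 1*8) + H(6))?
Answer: 0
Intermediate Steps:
H(q) = 3 + 2*q² (H(q) = 3 + q*(q + q) = 3 + q*(2*q) = 3 + 2*q²)
(4 - 4)²*((6 - 1*8) + H(6)) = (4 - 4)²*((6 - 1*8) + (3 + 2*6²)) = 0²*((6 - 8) + (3 + 2*36)) = 0*(-2 + (3 + 72)) = 0*(-2 + 75) = 0*73 = 0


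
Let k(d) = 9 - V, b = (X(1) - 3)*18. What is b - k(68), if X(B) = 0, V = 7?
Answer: -56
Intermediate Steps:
b = -54 (b = (0 - 3)*18 = -3*18 = -54)
k(d) = 2 (k(d) = 9 - 1*7 = 9 - 7 = 2)
b - k(68) = -54 - 1*2 = -54 - 2 = -56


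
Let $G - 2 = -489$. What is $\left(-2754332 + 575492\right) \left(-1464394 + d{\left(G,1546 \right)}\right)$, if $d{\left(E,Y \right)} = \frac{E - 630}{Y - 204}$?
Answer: $\frac{2140947646488300}{671} \approx 3.1907 \cdot 10^{12}$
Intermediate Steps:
$G = -487$ ($G = 2 - 489 = -487$)
$d{\left(E,Y \right)} = \frac{-630 + E}{-204 + Y}$
$\left(-2754332 + 575492\right) \left(-1464394 + d{\left(G,1546 \right)}\right) = \left(-2754332 + 575492\right) \left(-1464394 + \frac{-630 - 487}{-204 + 1546}\right) = - 2178840 \left(-1464394 + \frac{1}{1342} \left(-1117\right)\right) = - 2178840 \left(-1464394 - \frac{1117}{1342}\right) = \left(-2178840\right) \left(- \frac{1965217865}{1342}\right) = \frac{2140947646488300}{671}$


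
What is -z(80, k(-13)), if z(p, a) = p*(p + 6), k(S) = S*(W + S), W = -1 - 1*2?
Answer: -6880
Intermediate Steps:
W = -3 (W = -1 - 2 = -3)
k(S) = S*(-3 + S)
z(p, a) = p*(6 + p)
-z(80, k(-13)) = -80*(6 + 80) = -80*86 = -1*6880 = -6880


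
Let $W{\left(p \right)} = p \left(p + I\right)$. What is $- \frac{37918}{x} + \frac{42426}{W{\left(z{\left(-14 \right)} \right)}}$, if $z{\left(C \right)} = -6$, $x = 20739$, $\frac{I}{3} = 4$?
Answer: $- \frac{48957659}{41478} \approx -1180.3$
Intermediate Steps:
$I = 12$ ($I = 3 \cdot 4 = 12$)
$W{\left(p \right)} = p \left(12 + p\right)$ ($W{\left(p \right)} = p \left(p + 12\right) = p \left(12 + p\right)$)
$- \frac{37918}{x} + \frac{42426}{W{\left(z{\left(-14 \right)} \right)}} = - \frac{37918}{20739} + \frac{42426}{\left(-6\right) \left(12 - 6\right)} = \left(-37918\right) \frac{1}{20739} + \frac{42426}{\left(-6\right) 6} = - \frac{37918}{20739} + \frac{42426}{-36} = - \frac{37918}{20739} + 42426 \left(- \frac{1}{36}\right) = - \frac{37918}{20739} - \frac{2357}{2} = - \frac{48957659}{41478}$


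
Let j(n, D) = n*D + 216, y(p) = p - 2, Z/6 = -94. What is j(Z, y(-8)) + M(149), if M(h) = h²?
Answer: 28057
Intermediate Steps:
Z = -564 (Z = 6*(-94) = -564)
y(p) = -2 + p
j(n, D) = 216 + D*n (j(n, D) = D*n + 216 = 216 + D*n)
j(Z, y(-8)) + M(149) = (216 + (-2 - 8)*(-564)) + 149² = (216 - 10*(-564)) + 22201 = (216 + 5640) + 22201 = 5856 + 22201 = 28057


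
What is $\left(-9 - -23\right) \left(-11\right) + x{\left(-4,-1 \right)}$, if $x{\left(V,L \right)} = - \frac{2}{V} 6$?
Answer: $-151$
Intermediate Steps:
$x{\left(V,L \right)} = - \frac{12}{V}$
$\left(-9 - -23\right) \left(-11\right) + x{\left(-4,-1 \right)} = \left(-9 - -23\right) \left(-11\right) - \frac{12}{-4} = \left(-9 + 23\right) \left(-11\right) - -3 = 14 \left(-11\right) + 3 = -154 + 3 = -151$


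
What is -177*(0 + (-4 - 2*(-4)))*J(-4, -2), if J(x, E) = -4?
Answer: 2832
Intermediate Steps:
-177*(0 + (-4 - 2*(-4)))*J(-4, -2) = -177*(0 + (-4 - 2*(-4)))*(-4) = -177*(0 + (-4 + 8))*(-4) = -177*(0 + 4)*(-4) = -708*(-4) = -177*(-16) = 2832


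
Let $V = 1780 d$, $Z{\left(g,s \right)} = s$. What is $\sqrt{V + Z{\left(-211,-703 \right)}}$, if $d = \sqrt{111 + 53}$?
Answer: $\sqrt{-703 + 3560 \sqrt{41}} \approx 148.63$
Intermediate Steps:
$d = 2 \sqrt{41}$ ($d = \sqrt{164} = 2 \sqrt{41} \approx 12.806$)
$V = 3560 \sqrt{41}$ ($V = 1780 \cdot 2 \sqrt{41} = 3560 \sqrt{41} \approx 22795.0$)
$\sqrt{V + Z{\left(-211,-703 \right)}} = \sqrt{3560 \sqrt{41} - 703} = \sqrt{-703 + 3560 \sqrt{41}}$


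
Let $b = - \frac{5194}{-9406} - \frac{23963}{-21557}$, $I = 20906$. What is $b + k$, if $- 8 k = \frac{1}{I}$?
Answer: $\frac{28211545139893}{16956032234608} \approx 1.6638$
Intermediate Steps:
$k = - \frac{1}{167248}$ ($k = - \frac{1}{8 \cdot 20906} = \left(- \frac{1}{8}\right) \frac{1}{20906} = - \frac{1}{167248} \approx -5.9791 \cdot 10^{-6}$)
$b = \frac{168681518}{101382571}$ ($b = \left(-5194\right) \left(- \frac{1}{9406}\right) - - \frac{23963}{21557} = \frac{2597}{4703} + \frac{23963}{21557} = \frac{168681518}{101382571} \approx 1.6638$)
$b + k = \frac{168681518}{101382571} - \frac{1}{167248} = \frac{28211545139893}{16956032234608}$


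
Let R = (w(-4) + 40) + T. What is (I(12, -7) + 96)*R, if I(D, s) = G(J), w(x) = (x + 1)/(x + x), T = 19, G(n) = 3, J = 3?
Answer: 47025/8 ≈ 5878.1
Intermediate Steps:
w(x) = (1 + x)/(2*x) (w(x) = (1 + x)/((2*x)) = (1 + x)*(1/(2*x)) = (1 + x)/(2*x))
I(D, s) = 3
R = 475/8 (R = ((½)*(1 - 4)/(-4) + 40) + 19 = ((½)*(-¼)*(-3) + 40) + 19 = (3/8 + 40) + 19 = 323/8 + 19 = 475/8 ≈ 59.375)
(I(12, -7) + 96)*R = (3 + 96)*(475/8) = 99*(475/8) = 47025/8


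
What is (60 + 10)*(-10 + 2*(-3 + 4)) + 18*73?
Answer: 754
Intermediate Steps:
(60 + 10)*(-10 + 2*(-3 + 4)) + 18*73 = 70*(-10 + 2*1) + 1314 = 70*(-10 + 2) + 1314 = 70*(-8) + 1314 = -560 + 1314 = 754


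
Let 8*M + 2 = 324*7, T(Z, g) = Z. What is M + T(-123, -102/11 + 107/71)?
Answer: 641/4 ≈ 160.25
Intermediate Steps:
M = 1133/4 (M = -¼ + (324*7)/8 = -¼ + (⅛)*2268 = -¼ + 567/2 = 1133/4 ≈ 283.25)
M + T(-123, -102/11 + 107/71) = 1133/4 - 123 = 641/4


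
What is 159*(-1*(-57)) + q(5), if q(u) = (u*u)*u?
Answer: 9188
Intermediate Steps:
q(u) = u³ (q(u) = u²*u = u³)
159*(-1*(-57)) + q(5) = 159*(-1*(-57)) + 5³ = 159*57 + 125 = 9063 + 125 = 9188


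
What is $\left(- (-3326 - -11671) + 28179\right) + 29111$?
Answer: $48945$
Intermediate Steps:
$\left(- (-3326 - -11671) + 28179\right) + 29111 = \left(- (-3326 + 11671) + 28179\right) + 29111 = \left(\left(-1\right) 8345 + 28179\right) + 29111 = \left(-8345 + 28179\right) + 29111 = 19834 + 29111 = 48945$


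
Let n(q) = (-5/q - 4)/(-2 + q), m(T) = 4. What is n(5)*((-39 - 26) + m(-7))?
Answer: 305/3 ≈ 101.67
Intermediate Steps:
n(q) = (-4 - 5/q)/(-2 + q)
n(5)*((-39 - 26) + m(-7)) = ((-5 - 4*5)/(5*(-2 + 5)))*((-39 - 26) + 4) = ((⅕)*(-5 - 20)/3)*(-65 + 4) = ((⅕)*(⅓)*(-25))*(-61) = -5/3*(-61) = 305/3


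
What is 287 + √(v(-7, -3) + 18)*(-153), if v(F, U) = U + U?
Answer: 287 - 306*√3 ≈ -243.01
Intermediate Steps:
v(F, U) = 2*U
287 + √(v(-7, -3) + 18)*(-153) = 287 + √(2*(-3) + 18)*(-153) = 287 + √(-6 + 18)*(-153) = 287 + √12*(-153) = 287 + (2*√3)*(-153) = 287 - 306*√3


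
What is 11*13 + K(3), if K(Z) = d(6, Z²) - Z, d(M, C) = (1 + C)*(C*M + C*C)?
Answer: 1490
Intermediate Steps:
d(M, C) = (1 + C)*(C² + C*M) (d(M, C) = (1 + C)*(C*M + C²) = (1 + C)*(C² + C*M))
K(Z) = -Z + Z²*(6 + Z⁴ + 7*Z²) (K(Z) = Z²*(Z² + 6 + (Z²)² + Z²*6) - Z = Z²*(Z² + 6 + Z⁴ + 6*Z²) - Z = Z²*(6 + Z⁴ + 7*Z²) - Z = -Z + Z²*(6 + Z⁴ + 7*Z²))
11*13 + K(3) = 11*13 + 3*(-1 + 3*(6 + 3⁴ + 7*3²)) = 143 + 3*(-1 + 3*(6 + 81 + 7*9)) = 143 + 3*(-1 + 3*(6 + 81 + 63)) = 143 + 3*(-1 + 3*150) = 143 + 3*(-1 + 450) = 143 + 3*449 = 143 + 1347 = 1490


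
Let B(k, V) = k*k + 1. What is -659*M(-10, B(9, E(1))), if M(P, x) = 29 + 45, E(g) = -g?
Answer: -48766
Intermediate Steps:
B(k, V) = 1 + k**2 (B(k, V) = k**2 + 1 = 1 + k**2)
M(P, x) = 74
-659*M(-10, B(9, E(1))) = -659*74 = -48766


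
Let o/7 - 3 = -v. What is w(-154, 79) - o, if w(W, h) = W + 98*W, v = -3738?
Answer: -41433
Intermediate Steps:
w(W, h) = 99*W
o = 26187 (o = 21 + 7*(-1*(-3738)) = 21 + 7*3738 = 21 + 26166 = 26187)
w(-154, 79) - o = 99*(-154) - 1*26187 = -15246 - 26187 = -41433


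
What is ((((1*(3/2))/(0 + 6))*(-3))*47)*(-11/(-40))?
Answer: -1551/160 ≈ -9.6938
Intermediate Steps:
((((1*(3/2))/(0 + 6))*(-3))*47)*(-11/(-40)) = ((((1*(3*(½)))/6)*(-3))*47)*(-11*(-1/40)) = ((((1*(3/2))*(⅙))*(-3))*47)*(11/40) = ((((3/2)*(⅙))*(-3))*47)*(11/40) = (((¼)*(-3))*47)*(11/40) = -¾*47*(11/40) = -141/4*11/40 = -1551/160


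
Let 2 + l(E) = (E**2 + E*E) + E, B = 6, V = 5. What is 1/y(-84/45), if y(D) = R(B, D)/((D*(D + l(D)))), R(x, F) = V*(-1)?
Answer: 7784/16875 ≈ 0.46127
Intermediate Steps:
R(x, F) = -5 (R(x, F) = 5*(-1) = -5)
l(E) = -2 + E + 2*E**2 (l(E) = -2 + ((E**2 + E*E) + E) = -2 + ((E**2 + E**2) + E) = -2 + (2*E**2 + E) = -2 + (E + 2*E**2) = -2 + E + 2*E**2)
y(D) = -5/(D*(-2 + 2*D + 2*D**2)) (y(D) = -5*1/(D*(D + (-2 + D + 2*D**2))) = -5*1/(D*(-2 + 2*D + 2*D**2)) = -5/(D*(-2 + 2*D + 2*D**2)))
1/y(-84/45) = 1/(-5/(2*((-84/45))*(-1 - 84/45 + (-84/45)**2))) = 1/(-5/(2*((-84*1/45))*(-1 - 84*1/45 + (-84*1/45)**2))) = 1/(-5/(2*(-28/15)*(-1 - 28/15 + (-28/15)**2))) = 1/(-5/2*(-15/28)/(-1 - 28/15 + 784/225)) = 1/(-5/2*(-15/28)/139/225) = 1/(-5/2*(-15/28)*225/139) = 1/(16875/7784) = 7784/16875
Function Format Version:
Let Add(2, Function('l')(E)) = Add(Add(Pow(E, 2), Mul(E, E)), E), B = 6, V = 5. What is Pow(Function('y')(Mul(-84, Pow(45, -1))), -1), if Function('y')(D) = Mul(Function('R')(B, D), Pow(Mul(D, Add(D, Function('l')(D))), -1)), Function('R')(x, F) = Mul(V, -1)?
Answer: Rational(7784, 16875) ≈ 0.46127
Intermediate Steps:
Function('R')(x, F) = -5 (Function('R')(x, F) = Mul(5, -1) = -5)
Function('l')(E) = Add(-2, E, Mul(2, Pow(E, 2))) (Function('l')(E) = Add(-2, Add(Add(Pow(E, 2), Mul(E, E)), E)) = Add(-2, Add(Add(Pow(E, 2), Pow(E, 2)), E)) = Add(-2, Add(Mul(2, Pow(E, 2)), E)) = Add(-2, Add(E, Mul(2, Pow(E, 2)))) = Add(-2, E, Mul(2, Pow(E, 2))))
Function('y')(D) = Mul(-5, Pow(D, -1), Pow(Add(-2, Mul(2, D), Mul(2, Pow(D, 2))), -1)) (Function('y')(D) = Mul(-5, Pow(Mul(D, Add(D, Add(-2, D, Mul(2, Pow(D, 2))))), -1)) = Mul(-5, Pow(Mul(D, Add(-2, Mul(2, D), Mul(2, Pow(D, 2)))), -1)) = Mul(-5, Mul(Pow(D, -1), Pow(Add(-2, Mul(2, D), Mul(2, Pow(D, 2))), -1))) = Mul(-5, Pow(D, -1), Pow(Add(-2, Mul(2, D), Mul(2, Pow(D, 2))), -1)))
Pow(Function('y')(Mul(-84, Pow(45, -1))), -1) = Pow(Mul(Rational(-5, 2), Pow(Mul(-84, Pow(45, -1)), -1), Pow(Add(-1, Mul(-84, Pow(45, -1)), Pow(Mul(-84, Pow(45, -1)), 2)), -1)), -1) = Pow(Mul(Rational(-5, 2), Pow(Mul(-84, Rational(1, 45)), -1), Pow(Add(-1, Mul(-84, Rational(1, 45)), Pow(Mul(-84, Rational(1, 45)), 2)), -1)), -1) = Pow(Mul(Rational(-5, 2), Pow(Rational(-28, 15), -1), Pow(Add(-1, Rational(-28, 15), Pow(Rational(-28, 15), 2)), -1)), -1) = Pow(Mul(Rational(-5, 2), Rational(-15, 28), Pow(Add(-1, Rational(-28, 15), Rational(784, 225)), -1)), -1) = Pow(Mul(Rational(-5, 2), Rational(-15, 28), Pow(Rational(139, 225), -1)), -1) = Pow(Mul(Rational(-5, 2), Rational(-15, 28), Rational(225, 139)), -1) = Pow(Rational(16875, 7784), -1) = Rational(7784, 16875)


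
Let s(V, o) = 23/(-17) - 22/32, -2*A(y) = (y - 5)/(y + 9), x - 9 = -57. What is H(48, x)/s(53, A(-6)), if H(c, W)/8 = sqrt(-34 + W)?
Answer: -2176*I*sqrt(82)/555 ≈ -35.504*I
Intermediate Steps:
x = -48 (x = 9 - 57 = -48)
H(c, W) = 8*sqrt(-34 + W)
A(y) = -(-5 + y)/(2*(9 + y)) (A(y) = -(y - 5)/(2*(y + 9)) = -(-5 + y)/(2*(9 + y)))
s(V, o) = -555/272 (s(V, o) = 23*(-1/17) - 22*1/32 = -23/17 - 11/16 = -555/272)
H(48, x)/s(53, A(-6)) = (8*sqrt(-34 - 48))/(-555/272) = (8*sqrt(-82))*(-272/555) = (8*(I*sqrt(82)))*(-272/555) = (8*I*sqrt(82))*(-272/555) = -2176*I*sqrt(82)/555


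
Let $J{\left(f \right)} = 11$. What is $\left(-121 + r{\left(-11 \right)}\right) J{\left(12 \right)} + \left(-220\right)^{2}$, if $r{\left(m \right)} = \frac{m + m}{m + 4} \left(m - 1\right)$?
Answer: $\frac{326579}{7} \approx 46654.0$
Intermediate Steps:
$r{\left(m \right)} = \frac{2 m \left(-1 + m\right)}{4 + m}$ ($r{\left(m \right)} = \frac{2 m}{4 + m} \left(-1 + m\right) = \frac{2 m \left(-1 + m\right)}{4 + m}$)
$\left(-121 + r{\left(-11 \right)}\right) J{\left(12 \right)} + \left(-220\right)^{2} = \left(-121 + 2 \left(-11\right) \frac{1}{4 - 11} \left(-1 - 11\right)\right) 11 + \left(-220\right)^{2} = \left(-121 + 2 \left(-11\right) \frac{1}{-7} \left(-12\right)\right) 11 + 48400 = \left(-121 + 2 \left(-11\right) \left(- \frac{1}{7}\right) \left(-12\right)\right) 11 + 48400 = \left(-121 - \frac{264}{7}\right) 11 + 48400 = \left(- \frac{1111}{7}\right) 11 + 48400 = - \frac{12221}{7} + 48400 = \frac{326579}{7}$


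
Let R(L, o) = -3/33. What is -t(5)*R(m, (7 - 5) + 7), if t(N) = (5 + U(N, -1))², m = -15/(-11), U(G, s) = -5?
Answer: 0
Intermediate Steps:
m = 15/11 (m = -15*(-1/11) = 15/11 ≈ 1.3636)
R(L, o) = -1/11 (R(L, o) = -3*1/33 = -1/11)
t(N) = 0 (t(N) = (5 - 5)² = 0² = 0)
-t(5)*R(m, (7 - 5) + 7) = -0*(-1)/11 = -1*0 = 0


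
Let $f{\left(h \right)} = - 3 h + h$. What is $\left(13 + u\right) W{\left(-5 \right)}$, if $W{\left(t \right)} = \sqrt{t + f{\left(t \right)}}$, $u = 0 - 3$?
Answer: $10 \sqrt{5} \approx 22.361$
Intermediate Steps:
$f{\left(h \right)} = - 2 h$
$u = -3$ ($u = 0 - 3 = -3$)
$W{\left(t \right)} = \sqrt{- t}$ ($W{\left(t \right)} = \sqrt{t - 2 t} = \sqrt{- t}$)
$\left(13 + u\right) W{\left(-5 \right)} = \left(13 - 3\right) \sqrt{\left(-1\right) \left(-5\right)} = 10 \sqrt{5}$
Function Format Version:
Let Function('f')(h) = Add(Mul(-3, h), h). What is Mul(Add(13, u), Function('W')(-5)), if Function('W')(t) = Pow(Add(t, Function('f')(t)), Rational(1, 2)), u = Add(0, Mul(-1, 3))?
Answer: Mul(10, Pow(5, Rational(1, 2))) ≈ 22.361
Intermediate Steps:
Function('f')(h) = Mul(-2, h)
u = -3 (u = Add(0, -3) = -3)
Function('W')(t) = Pow(Mul(-1, t), Rational(1, 2)) (Function('W')(t) = Pow(Add(t, Mul(-2, t)), Rational(1, 2)) = Pow(Mul(-1, t), Rational(1, 2)))
Mul(Add(13, u), Function('W')(-5)) = Mul(Add(13, -3), Pow(Mul(-1, -5), Rational(1, 2))) = Mul(10, Pow(5, Rational(1, 2)))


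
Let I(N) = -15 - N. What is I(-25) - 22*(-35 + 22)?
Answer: 296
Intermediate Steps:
I(-25) - 22*(-35 + 22) = (-15 - 1*(-25)) - 22*(-35 + 22) = (-15 + 25) - 22*(-13) = 10 - 1*(-286) = 10 + 286 = 296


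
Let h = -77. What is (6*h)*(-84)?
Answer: 38808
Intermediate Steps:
(6*h)*(-84) = (6*(-77))*(-84) = -462*(-84) = 38808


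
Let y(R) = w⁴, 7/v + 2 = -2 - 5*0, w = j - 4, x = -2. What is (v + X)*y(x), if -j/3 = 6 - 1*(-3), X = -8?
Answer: -36017319/4 ≈ -9.0043e+6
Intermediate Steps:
j = -27 (j = -3*(6 - 1*(-3)) = -3*(6 + 3) = -3*9 = -27)
w = -31 (w = -27 - 4 = -31)
v = -7/4 (v = 7/(-2 + (-2 - 5*0)) = 7/(-2 + (-2 + 0)) = 7/(-2 - 2) = 7/(-4) = 7*(-¼) = -7/4 ≈ -1.7500)
y(R) = 923521 (y(R) = (-31)⁴ = 923521)
(v + X)*y(x) = (-7/4 - 8)*923521 = -39/4*923521 = -36017319/4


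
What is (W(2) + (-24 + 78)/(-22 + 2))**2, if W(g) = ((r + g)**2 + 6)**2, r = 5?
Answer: 913429729/100 ≈ 9.1343e+6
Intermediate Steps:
W(g) = (6 + (5 + g)**2)**2 (W(g) = ((5 + g)**2 + 6)**2 = (6 + (5 + g)**2)**2)
(W(2) + (-24 + 78)/(-22 + 2))**2 = ((6 + (5 + 2)**2)**2 + (-24 + 78)/(-22 + 2))**2 = ((6 + 7**2)**2 + 54/(-20))**2 = ((6 + 49)**2 + 54*(-1/20))**2 = (55**2 - 27/10)**2 = (3025 - 27/10)**2 = (30223/10)**2 = 913429729/100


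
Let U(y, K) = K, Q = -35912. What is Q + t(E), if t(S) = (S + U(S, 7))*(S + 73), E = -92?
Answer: -34297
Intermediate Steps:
t(S) = (7 + S)*(73 + S) (t(S) = (S + 7)*(S + 73) = (7 + S)*(73 + S))
Q + t(E) = -35912 + (511 + (-92)² + 80*(-92)) = -35912 + (511 + 8464 - 7360) = -35912 + 1615 = -34297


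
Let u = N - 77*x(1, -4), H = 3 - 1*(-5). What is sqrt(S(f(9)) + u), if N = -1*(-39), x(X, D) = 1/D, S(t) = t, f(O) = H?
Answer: sqrt(265)/2 ≈ 8.1394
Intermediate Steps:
H = 8 (H = 3 + 5 = 8)
f(O) = 8
N = 39
u = 233/4 (u = 39 - 77/(-4) = 39 - 77*(-1/4) = 39 + 77/4 = 233/4 ≈ 58.250)
sqrt(S(f(9)) + u) = sqrt(8 + 233/4) = sqrt(265/4) = sqrt(265)/2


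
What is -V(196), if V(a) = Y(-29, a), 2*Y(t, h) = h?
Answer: -98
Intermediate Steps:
Y(t, h) = h/2
V(a) = a/2
-V(196) = -196/2 = -1*98 = -98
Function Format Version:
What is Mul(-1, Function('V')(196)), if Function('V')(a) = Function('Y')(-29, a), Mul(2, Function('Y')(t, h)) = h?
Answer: -98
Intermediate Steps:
Function('Y')(t, h) = Mul(Rational(1, 2), h)
Function('V')(a) = Mul(Rational(1, 2), a)
Mul(-1, Function('V')(196)) = Mul(-1, Mul(Rational(1, 2), 196)) = Mul(-1, 98) = -98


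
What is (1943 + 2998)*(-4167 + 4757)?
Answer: 2915190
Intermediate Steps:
(1943 + 2998)*(-4167 + 4757) = 4941*590 = 2915190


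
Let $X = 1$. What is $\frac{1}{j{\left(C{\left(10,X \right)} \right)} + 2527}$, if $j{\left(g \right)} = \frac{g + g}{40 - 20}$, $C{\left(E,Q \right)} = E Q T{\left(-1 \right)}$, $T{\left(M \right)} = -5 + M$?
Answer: $\frac{1}{2521} \approx 0.00039667$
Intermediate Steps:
$C{\left(E,Q \right)} = - 6 E Q$ ($C{\left(E,Q \right)} = E Q \left(-5 - 1\right) = E Q \left(-6\right) = - 6 E Q$)
$j{\left(g \right)} = \frac{g}{10}$ ($j{\left(g \right)} = \frac{2 g}{20} = 2 g \frac{1}{20} = \frac{g}{10}$)
$\frac{1}{j{\left(C{\left(10,X \right)} \right)} + 2527} = \frac{1}{\frac{\left(-6\right) 10 \cdot 1}{10} + 2527} = \frac{1}{\frac{1}{10} \left(-60\right) + 2527} = \frac{1}{-6 + 2527} = \frac{1}{2521}$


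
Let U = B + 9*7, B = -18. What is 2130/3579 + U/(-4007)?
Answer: 2791285/4780351 ≈ 0.58391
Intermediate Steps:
U = 45 (U = -18 + 9*7 = -18 + 63 = 45)
2130/3579 + U/(-4007) = 2130/3579 + 45/(-4007) = 2130*(1/3579) + 45*(-1/4007) = 710/1193 - 45/4007 = 2791285/4780351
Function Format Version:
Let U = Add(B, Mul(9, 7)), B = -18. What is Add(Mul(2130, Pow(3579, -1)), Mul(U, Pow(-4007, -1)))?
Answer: Rational(2791285, 4780351) ≈ 0.58391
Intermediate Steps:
U = 45 (U = Add(-18, Mul(9, 7)) = Add(-18, 63) = 45)
Add(Mul(2130, Pow(3579, -1)), Mul(U, Pow(-4007, -1))) = Add(Mul(2130, Pow(3579, -1)), Mul(45, Pow(-4007, -1))) = Add(Mul(2130, Rational(1, 3579)), Mul(45, Rational(-1, 4007))) = Add(Rational(710, 1193), Rational(-45, 4007)) = Rational(2791285, 4780351)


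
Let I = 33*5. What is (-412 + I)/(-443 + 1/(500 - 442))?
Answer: 14326/25693 ≈ 0.55758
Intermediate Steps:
I = 165
(-412 + I)/(-443 + 1/(500 - 442)) = (-412 + 165)/(-443 + 1/(500 - 442)) = -247/(-443 + 1/58) = -247/(-25693/58) = -247*(-58/25693) = 14326/25693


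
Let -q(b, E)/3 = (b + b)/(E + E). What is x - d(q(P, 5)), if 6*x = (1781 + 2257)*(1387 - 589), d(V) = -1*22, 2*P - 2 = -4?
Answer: 537076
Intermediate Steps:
P = -1 (P = 1 + (½)*(-4) = 1 - 2 = -1)
q(b, E) = -3*b/E (q(b, E) = -3*(b + b)/(E + E) = -3*2*b/(2*E) = -3*2*b*1/(2*E) = -3*b/E)
d(V) = -22
x = 537054 (x = ((1781 + 2257)*(1387 - 589))/6 = (4038*798)/6 = (⅙)*3222324 = 537054)
x - d(q(P, 5)) = 537054 - 1*(-22) = 537054 + 22 = 537076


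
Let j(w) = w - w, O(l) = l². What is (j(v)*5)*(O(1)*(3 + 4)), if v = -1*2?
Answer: 0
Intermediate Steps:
v = -2
j(w) = 0
(j(v)*5)*(O(1)*(3 + 4)) = (0*5)*(1²*(3 + 4)) = 0*(1*7) = 0*7 = 0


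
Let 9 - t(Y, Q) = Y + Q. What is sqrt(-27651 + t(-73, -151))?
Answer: I*sqrt(27418) ≈ 165.58*I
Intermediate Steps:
t(Y, Q) = 9 - Q - Y (t(Y, Q) = 9 - (Y + Q) = 9 - (Q + Y) = 9 + (-Q - Y) = 9 - Q - Y)
sqrt(-27651 + t(-73, -151)) = sqrt(-27651 + (9 - 1*(-151) - 1*(-73))) = sqrt(-27651 + (9 + 151 + 73)) = sqrt(-27651 + 233) = sqrt(-27418) = I*sqrt(27418)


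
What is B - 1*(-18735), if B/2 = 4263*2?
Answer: 35787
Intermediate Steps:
B = 17052 (B = 2*(4263*2) = 2*8526 = 17052)
B - 1*(-18735) = 17052 - 1*(-18735) = 17052 + 18735 = 35787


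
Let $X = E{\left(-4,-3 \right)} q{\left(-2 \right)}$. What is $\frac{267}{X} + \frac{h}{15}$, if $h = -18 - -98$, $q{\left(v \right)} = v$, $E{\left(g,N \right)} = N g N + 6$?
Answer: $\frac{587}{60} \approx 9.7833$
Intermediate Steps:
$E{\left(g,N \right)} = 6 + g N^{2}$ ($E{\left(g,N \right)} = g N^{2} + 6 = 6 + g N^{2}$)
$X = 60$ ($X = \left(6 - 4 \left(-3\right)^{2}\right) \left(-2\right) = \left(6 - 36\right) \left(-2\right) = \left(-30\right) \left(-2\right) = 60$)
$h = 80$ ($h = -18 + 98 = 80$)
$\frac{267}{X} + \frac{h}{15} = \frac{267}{60} + \frac{80}{15} = 267 \cdot \frac{1}{60} + 80 \cdot \frac{1}{15} = \frac{89}{20} + \frac{16}{3} = \frac{587}{60}$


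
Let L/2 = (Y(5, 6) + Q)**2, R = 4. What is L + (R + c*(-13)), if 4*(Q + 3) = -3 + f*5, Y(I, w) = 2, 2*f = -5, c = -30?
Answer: 14129/32 ≈ 441.53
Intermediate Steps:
f = -5/2 (f = (1/2)*(-5) = -5/2 ≈ -2.5000)
Q = -55/8 (Q = -3 + (-3 - 5/2*5)/4 = -3 + (-3 - 25/2)/4 = -3 + (1/4)*(-31/2) = -3 - 31/8 = -55/8 ≈ -6.8750)
L = 1521/32 (L = 2*(2 - 55/8)**2 = 2*(-39/8)**2 = 2*(1521/64) = 1521/32 ≈ 47.531)
L + (R + c*(-13)) = 1521/32 + (4 - 30*(-13)) = 1521/32 + (4 + 390) = 1521/32 + 394 = 14129/32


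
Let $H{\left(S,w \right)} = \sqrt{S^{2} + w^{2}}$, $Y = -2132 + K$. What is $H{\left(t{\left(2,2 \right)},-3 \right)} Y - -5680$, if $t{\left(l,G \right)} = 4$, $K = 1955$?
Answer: $4795$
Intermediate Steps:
$Y = -177$ ($Y = -2132 + 1955 = -177$)
$H{\left(t{\left(2,2 \right)},-3 \right)} Y - -5680 = \sqrt{4^{2} + \left(-3\right)^{2}} \left(-177\right) - -5680 = \sqrt{16 + 9} \left(-177\right) + 5680 = \sqrt{25} \left(-177\right) + 5680 = 5 \left(-177\right) + 5680 = -885 + 5680 = 4795$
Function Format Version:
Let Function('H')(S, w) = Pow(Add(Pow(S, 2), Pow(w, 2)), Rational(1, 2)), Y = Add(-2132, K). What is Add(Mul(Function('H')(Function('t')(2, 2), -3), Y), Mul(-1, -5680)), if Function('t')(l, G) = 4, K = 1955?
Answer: 4795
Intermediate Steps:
Y = -177 (Y = Add(-2132, 1955) = -177)
Add(Mul(Function('H')(Function('t')(2, 2), -3), Y), Mul(-1, -5680)) = Add(Mul(Pow(Add(Pow(4, 2), Pow(-3, 2)), Rational(1, 2)), -177), Mul(-1, -5680)) = Add(Mul(Pow(Add(16, 9), Rational(1, 2)), -177), 5680) = Add(Mul(Pow(25, Rational(1, 2)), -177), 5680) = Add(Mul(5, -177), 5680) = Add(-885, 5680) = 4795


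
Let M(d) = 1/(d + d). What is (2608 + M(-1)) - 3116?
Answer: -1017/2 ≈ -508.50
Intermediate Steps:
M(d) = 1/(2*d)
(2608 + M(-1)) - 3116 = (2608 + (½)/(-1)) - 3116 = (2608 + (½)*(-1)) - 3116 = (2608 - ½) - 3116 = 5215/2 - 3116 = -1017/2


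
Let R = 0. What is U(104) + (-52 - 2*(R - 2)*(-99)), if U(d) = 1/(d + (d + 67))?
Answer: -123199/275 ≈ -448.00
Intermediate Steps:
U(d) = 1/(67 + 2*d) (U(d) = 1/(d + (67 + d)) = 1/(67 + 2*d))
U(104) + (-52 - 2*(R - 2)*(-99)) = 1/(67 + 2*104) + (-52 - 2*(0 - 2)*(-99)) = 1/(67 + 208) + (-52 - 2*(-2)*(-99)) = 1/275 + (-52 + 4*(-99)) = 1/275 + (-52 - 396) = 1/275 - 448 = -123199/275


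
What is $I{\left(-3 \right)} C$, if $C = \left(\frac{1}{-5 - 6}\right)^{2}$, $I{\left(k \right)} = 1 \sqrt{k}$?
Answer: $\frac{i \sqrt{3}}{121} \approx 0.014314 i$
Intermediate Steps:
$I{\left(k \right)} = \sqrt{k}$
$C = \frac{1}{121}$ ($C = \left(\frac{1}{-11}\right)^{2} = \left(- \frac{1}{11}\right)^{2} = \frac{1}{121} \approx 0.0082645$)
$I{\left(-3 \right)} C = \sqrt{-3} \cdot \frac{1}{121} = i \sqrt{3} \cdot \frac{1}{121} = \frac{i \sqrt{3}}{121}$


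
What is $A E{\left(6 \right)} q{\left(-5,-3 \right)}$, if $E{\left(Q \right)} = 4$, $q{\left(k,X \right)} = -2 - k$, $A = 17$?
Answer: $204$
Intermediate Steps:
$A E{\left(6 \right)} q{\left(-5,-3 \right)} = 17 \cdot 4 \left(-2 - -5\right) = 68 \left(-2 + 5\right) = 68 \cdot 3 = 204$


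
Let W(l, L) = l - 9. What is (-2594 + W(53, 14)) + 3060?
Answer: 510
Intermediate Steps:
W(l, L) = -9 + l
(-2594 + W(53, 14)) + 3060 = (-2594 + (-9 + 53)) + 3060 = (-2594 + 44) + 3060 = -2550 + 3060 = 510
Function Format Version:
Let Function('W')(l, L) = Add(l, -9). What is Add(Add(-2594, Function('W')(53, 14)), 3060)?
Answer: 510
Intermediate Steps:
Function('W')(l, L) = Add(-9, l)
Add(Add(-2594, Function('W')(53, 14)), 3060) = Add(Add(-2594, Add(-9, 53)), 3060) = Add(Add(-2594, 44), 3060) = Add(-2550, 3060) = 510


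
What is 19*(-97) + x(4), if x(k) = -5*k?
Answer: -1863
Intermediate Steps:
19*(-97) + x(4) = 19*(-97) - 5*4 = -1843 - 20 = -1863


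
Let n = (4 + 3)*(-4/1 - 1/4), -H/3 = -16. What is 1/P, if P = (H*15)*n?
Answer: -1/21420 ≈ -4.6685e-5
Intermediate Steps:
H = 48 (H = -3*(-16) = 48)
n = -119/4 (n = 7*(-4*1 - 1*1/4) = 7*(-4 - 1/4) = 7*(-17/4) = -119/4 ≈ -29.750)
P = -21420 (P = (48*15)*(-119/4) = 720*(-119/4) = -21420)
1/P = 1/(-21420) = -1/21420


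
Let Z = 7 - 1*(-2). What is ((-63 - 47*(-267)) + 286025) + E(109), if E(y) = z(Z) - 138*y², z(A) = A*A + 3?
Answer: -1340983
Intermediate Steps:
Z = 9 (Z = 7 + 2 = 9)
z(A) = 3 + A² (z(A) = A² + 3 = 3 + A²)
E(y) = 84 - 138*y² (E(y) = (3 + 9²) - 138*y² = (3 + 81) - 138*y² = 84 - 138*y²)
((-63 - 47*(-267)) + 286025) + E(109) = ((-63 - 47*(-267)) + 286025) + (84 - 138*109²) = ((-63 + 12549) + 286025) + (84 - 138*11881) = (12486 + 286025) + (84 - 1639578) = 298511 - 1639494 = -1340983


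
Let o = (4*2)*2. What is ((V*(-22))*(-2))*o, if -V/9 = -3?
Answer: 19008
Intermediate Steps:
V = 27 (V = -9*(-3) = 27)
o = 16 (o = 8*2 = 16)
((V*(-22))*(-2))*o = ((27*(-22))*(-2))*16 = -594*(-2)*16 = 1188*16 = 19008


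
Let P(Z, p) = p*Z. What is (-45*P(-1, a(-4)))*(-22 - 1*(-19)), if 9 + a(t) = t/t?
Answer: 1080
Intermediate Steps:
a(t) = -8 (a(t) = -9 + t/t = -9 + 1 = -8)
P(Z, p) = Z*p
(-45*P(-1, a(-4)))*(-22 - 1*(-19)) = (-(-45)*(-8))*(-22 - 1*(-19)) = (-45*8)*(-22 + 19) = -360*(-3) = 1080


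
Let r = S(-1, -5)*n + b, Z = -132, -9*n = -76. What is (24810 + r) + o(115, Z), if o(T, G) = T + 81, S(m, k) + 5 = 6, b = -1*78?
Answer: 224428/9 ≈ 24936.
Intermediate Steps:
n = 76/9 (n = -⅑*(-76) = 76/9 ≈ 8.4444)
b = -78
S(m, k) = 1 (S(m, k) = -5 + 6 = 1)
o(T, G) = 81 + T
r = -626/9 (r = 1*(76/9) - 78 = 76/9 - 78 = -626/9 ≈ -69.556)
(24810 + r) + o(115, Z) = (24810 - 626/9) + (81 + 115) = 222664/9 + 196 = 224428/9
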